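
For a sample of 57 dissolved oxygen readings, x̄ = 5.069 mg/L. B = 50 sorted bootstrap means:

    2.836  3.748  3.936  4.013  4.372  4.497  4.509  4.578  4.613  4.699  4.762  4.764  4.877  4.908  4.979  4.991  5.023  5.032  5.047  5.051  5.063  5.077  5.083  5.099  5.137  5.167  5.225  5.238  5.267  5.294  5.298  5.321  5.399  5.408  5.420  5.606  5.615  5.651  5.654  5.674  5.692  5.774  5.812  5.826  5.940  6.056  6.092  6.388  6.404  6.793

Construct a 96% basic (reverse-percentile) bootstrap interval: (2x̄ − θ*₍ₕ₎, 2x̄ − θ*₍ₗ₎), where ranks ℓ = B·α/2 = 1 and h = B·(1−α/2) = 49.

Percentile endpoints at ranks 1 and 49: θ*₍1₎ = 2.836, θ*₍49₎ = 6.404.
Basic interval reflects these around x̄:
  lower = 2 × 5.069 − 6.404 = 3.734
  upper = 2 × 5.069 − 2.836 = 7.302

(3.734, 7.302)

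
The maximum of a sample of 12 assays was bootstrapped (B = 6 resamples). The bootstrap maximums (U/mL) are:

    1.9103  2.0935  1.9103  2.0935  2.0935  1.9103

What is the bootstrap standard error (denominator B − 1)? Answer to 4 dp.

SE* = 0.1003

Bootstrap SE is the standard deviation of the 6 replicate maximums.
Mean of replicates: (1.9103 + 2.0935 + 1.9103 + 2.0935 + 2.0935 + 1.9103) / 6 = 12.01140 / 6 = 2.00190
Sum of squared deviations: (−0.09160)² + (+0.09160)² + (−0.09160)² + (+0.09160)² + (+0.09160)² + (−0.09160)² = 0.05034
Variance = 0.05034 / 5 = 0.01007
SE* = √0.01007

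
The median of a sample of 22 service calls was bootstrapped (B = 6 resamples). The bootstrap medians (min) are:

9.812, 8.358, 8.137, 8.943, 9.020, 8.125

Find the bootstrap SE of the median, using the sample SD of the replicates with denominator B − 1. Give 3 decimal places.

SE* = 0.657

Bootstrap SE is the standard deviation of the 6 replicate medians.
Mean of replicates: (9.812 + 8.358 + 8.137 + 8.943 + 9.020 + 8.125) / 6 = 52.3950 / 6 = 8.7325
Sum of squared deviations: (+1.0795)² + (−0.3745)² + (−0.5955)² + (+0.2105)² + (+0.2875)² + (−0.6075)² = 2.1562
Variance = 2.1562 / 5 = 0.4312
SE* = √0.4312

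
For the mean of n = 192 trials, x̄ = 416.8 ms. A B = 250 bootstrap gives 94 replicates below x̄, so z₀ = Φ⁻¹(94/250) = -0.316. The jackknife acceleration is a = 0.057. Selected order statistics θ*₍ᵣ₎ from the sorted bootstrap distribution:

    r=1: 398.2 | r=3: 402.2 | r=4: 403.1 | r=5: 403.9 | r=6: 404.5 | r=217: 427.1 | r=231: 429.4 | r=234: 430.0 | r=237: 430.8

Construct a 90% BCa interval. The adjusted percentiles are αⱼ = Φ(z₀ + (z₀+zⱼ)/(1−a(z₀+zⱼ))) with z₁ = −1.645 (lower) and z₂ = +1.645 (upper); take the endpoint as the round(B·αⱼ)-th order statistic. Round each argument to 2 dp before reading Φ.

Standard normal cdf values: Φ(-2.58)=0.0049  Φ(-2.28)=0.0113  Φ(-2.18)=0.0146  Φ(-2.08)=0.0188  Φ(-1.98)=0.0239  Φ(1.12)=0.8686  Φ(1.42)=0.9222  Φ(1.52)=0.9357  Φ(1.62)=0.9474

(403.9, 427.1)

Lower: z₀ + z₁ = -0.316 + (-1.645) = -1.961; 1 − a(z₀+z₁) = 1 − (0.057)(-1.961) = 1.1118; argument = -0.316 + (-1.961)/1.1118 = -2.0798 → -2.08.
α₁ = Φ(-2.08) = 0.0188; rank = round(250 × 0.0188) = 5; θ*₍5₎ = 403.9.
Upper: z₀ + z₂ = 1.329; 1 − a(z₀+z₂) = 0.9242; argument = 1.1219 → 1.12; α₂ = 0.8686; rank = 217; θ*₍217₎ = 427.1.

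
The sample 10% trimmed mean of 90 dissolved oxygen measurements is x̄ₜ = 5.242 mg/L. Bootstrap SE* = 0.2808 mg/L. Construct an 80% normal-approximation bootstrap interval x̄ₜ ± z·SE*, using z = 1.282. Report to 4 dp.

Margin = 1.282 × 0.2808 = 0.35999
Interval: 5.242 ± 0.35999

(4.8820, 5.6020)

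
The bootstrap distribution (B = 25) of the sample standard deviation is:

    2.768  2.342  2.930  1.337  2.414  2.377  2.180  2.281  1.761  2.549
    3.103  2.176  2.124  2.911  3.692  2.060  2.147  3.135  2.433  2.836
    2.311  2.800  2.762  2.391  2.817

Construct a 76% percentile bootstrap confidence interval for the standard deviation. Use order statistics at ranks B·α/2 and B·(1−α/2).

(2.060, 2.930)

Sorted replicates: 1.337, 1.761, 2.060, 2.124, 2.147, 2.176, 2.180, 2.281, 2.311, 2.342, 2.377, 2.391, 2.414, 2.433, 2.549, 2.762, 2.768, 2.800, 2.817, 2.836, 2.911, 2.930, 3.103, 3.135, 3.692
α = 0.24; lower rank = 25 × 0.120 = 3; upper rank = 25 × 0.880 = 22.
The 3rd smallest replicate is 2.060; the 22nd is 2.930.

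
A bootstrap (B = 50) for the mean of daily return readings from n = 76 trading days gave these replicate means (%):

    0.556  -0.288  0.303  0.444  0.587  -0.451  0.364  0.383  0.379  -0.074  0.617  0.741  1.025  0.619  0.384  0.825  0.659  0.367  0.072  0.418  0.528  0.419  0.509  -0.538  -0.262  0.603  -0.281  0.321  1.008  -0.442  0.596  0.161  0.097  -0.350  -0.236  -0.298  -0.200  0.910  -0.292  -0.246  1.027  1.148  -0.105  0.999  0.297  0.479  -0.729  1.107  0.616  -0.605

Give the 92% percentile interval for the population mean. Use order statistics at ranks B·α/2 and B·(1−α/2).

Sorted replicates: -0.729, -0.605, -0.538, -0.451, -0.442, -0.350, -0.298, -0.292, -0.288, -0.281, -0.262, -0.246, -0.236, -0.200, -0.105, -0.074, 0.072, 0.097, 0.161, 0.297, 0.303, 0.321, 0.364, 0.367, 0.379, 0.383, 0.384, 0.418, 0.419, 0.444, 0.479, 0.509, 0.528, 0.556, 0.587, 0.596, 0.603, 0.616, 0.617, 0.619, 0.659, 0.741, 0.825, 0.910, 0.999, 1.008, 1.025, 1.027, 1.107, 1.148
α = 0.08; lower rank = 50 × 0.040 = 2; upper rank = 50 × 0.960 = 48.
The 2nd smallest replicate is -0.605; the 48th is 1.027.

(-0.605, 1.027)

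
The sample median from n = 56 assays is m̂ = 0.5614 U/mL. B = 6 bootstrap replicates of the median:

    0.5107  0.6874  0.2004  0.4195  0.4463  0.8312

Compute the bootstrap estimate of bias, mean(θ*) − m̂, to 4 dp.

mean(θ*) = (0.5107 + 0.6874 + 0.2004 + 0.4195 + 0.4463 + 0.8312) / 6 = 0.51592
bias = 0.51592 − 0.5614

bias = −0.0455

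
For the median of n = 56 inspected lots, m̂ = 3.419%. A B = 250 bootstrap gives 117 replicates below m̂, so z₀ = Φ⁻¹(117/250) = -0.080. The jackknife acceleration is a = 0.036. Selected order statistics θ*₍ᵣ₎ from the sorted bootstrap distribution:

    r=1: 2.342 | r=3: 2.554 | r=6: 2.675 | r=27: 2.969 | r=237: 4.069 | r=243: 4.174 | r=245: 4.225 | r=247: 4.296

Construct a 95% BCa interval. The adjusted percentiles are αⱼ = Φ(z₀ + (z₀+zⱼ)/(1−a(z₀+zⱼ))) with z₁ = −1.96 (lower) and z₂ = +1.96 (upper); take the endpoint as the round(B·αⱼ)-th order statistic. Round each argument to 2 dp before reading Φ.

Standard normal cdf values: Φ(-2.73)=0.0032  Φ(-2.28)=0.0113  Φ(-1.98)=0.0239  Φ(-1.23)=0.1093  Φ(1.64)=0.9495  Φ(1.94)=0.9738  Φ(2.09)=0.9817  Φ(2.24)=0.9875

Lower: z₀ + z₁ = -0.080 + (-1.960) = -2.040; 1 − a(z₀+z₁) = 1 − (0.036)(-2.040) = 1.0734; argument = -0.080 + (-2.040)/1.0734 = -1.9804 → -1.98.
α₁ = Φ(-1.98) = 0.0239; rank = round(250 × 0.0239) = 6; θ*₍6₎ = 2.675.
Upper: z₀ + z₂ = 1.880; 1 − a(z₀+z₂) = 0.9323; argument = 1.9365 → 1.94; α₂ = 0.9738; rank = 243; θ*₍243₎ = 4.174.

(2.675, 4.174)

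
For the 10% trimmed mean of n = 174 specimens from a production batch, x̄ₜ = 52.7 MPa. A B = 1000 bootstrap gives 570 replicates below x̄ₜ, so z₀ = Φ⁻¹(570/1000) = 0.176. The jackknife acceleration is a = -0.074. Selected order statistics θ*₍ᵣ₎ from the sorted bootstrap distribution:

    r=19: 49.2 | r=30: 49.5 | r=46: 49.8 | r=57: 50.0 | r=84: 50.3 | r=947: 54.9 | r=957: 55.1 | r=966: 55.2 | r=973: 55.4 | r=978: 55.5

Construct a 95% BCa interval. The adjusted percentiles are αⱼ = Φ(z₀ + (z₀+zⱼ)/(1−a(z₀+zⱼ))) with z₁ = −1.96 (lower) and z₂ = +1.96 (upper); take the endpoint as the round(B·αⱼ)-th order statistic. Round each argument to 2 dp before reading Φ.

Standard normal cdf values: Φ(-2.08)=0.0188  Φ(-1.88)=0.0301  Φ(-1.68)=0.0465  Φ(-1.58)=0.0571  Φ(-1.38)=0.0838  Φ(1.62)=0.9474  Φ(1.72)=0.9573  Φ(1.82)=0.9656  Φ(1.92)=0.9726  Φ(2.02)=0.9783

(49.5, 55.5)

Lower: z₀ + z₁ = 0.176 + (-1.960) = -1.784; 1 − a(z₀+z₁) = 1 − (-0.074)(-1.784) = 0.8680; argument = 0.176 + (-1.784)/0.8680 = -1.8793 → -1.88.
α₁ = Φ(-1.88) = 0.0301; rank = round(1000 × 0.0301) = 30; θ*₍30₎ = 49.5.
Upper: z₀ + z₂ = 2.136; 1 − a(z₀+z₂) = 1.1581; argument = 2.0205 → 2.02; α₂ = 0.9783; rank = 978; θ*₍978₎ = 55.5.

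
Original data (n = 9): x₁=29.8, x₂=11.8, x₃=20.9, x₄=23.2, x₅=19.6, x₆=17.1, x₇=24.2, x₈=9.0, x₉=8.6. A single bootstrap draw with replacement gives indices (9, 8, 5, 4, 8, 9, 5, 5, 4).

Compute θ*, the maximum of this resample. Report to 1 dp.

Resample values: 8.6, 9.0, 19.6, 23.2, 9.0, 8.6, 19.6, 19.6, 23.2.
Maximum = 23.2

θ* = 23.2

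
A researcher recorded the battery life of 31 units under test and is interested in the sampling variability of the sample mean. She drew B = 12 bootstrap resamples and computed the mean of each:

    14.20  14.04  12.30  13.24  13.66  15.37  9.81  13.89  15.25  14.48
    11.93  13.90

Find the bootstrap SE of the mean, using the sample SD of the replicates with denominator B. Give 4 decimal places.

SE* = 1.4784

Bootstrap SE is the standard deviation of the 12 replicate means.
Mean of replicates: (14.20 + 14.04 + 12.30 + 13.24 + 13.66 + 15.37 + 9.81 + 13.89 + 15.25 + 14.48 + 11.93 + 13.90) / 12 = 162.07000 / 12 = 13.50583
Sum of squared deviations: (+0.69417)² + (+0.53417)² + (−1.20583)² + (−0.26583)² + (+0.15417)² + (+1.86417)² + (−3.69583)² + (+0.38417)² + (+1.74417)² + (+0.97417)² + (−1.57583)² + (+0.39417)² = 26.22729
Variance = 26.22729 / 12 = 2.18561
SE* = √2.18561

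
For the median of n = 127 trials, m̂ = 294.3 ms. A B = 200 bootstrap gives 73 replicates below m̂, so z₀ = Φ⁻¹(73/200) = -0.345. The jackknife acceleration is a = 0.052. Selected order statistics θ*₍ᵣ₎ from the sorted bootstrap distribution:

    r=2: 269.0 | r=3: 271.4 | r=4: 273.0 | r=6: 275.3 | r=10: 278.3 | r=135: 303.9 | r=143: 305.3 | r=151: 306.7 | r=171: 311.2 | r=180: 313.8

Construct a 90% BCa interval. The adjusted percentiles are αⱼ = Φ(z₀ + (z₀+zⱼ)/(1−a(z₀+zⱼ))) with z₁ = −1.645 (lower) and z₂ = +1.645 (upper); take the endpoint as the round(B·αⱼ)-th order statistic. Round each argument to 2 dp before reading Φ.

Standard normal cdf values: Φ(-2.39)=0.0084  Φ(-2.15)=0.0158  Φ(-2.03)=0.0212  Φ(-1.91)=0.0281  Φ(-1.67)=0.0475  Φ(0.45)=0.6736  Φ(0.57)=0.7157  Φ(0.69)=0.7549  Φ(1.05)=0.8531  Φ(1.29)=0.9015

Lower: z₀ + z₁ = -0.345 + (-1.645) = -1.990; 1 − a(z₀+z₁) = 1 − (0.052)(-1.990) = 1.1035; argument = -0.345 + (-1.990)/1.1035 = -2.1484 → -2.15.
α₁ = Φ(-2.15) = 0.0158; rank = round(200 × 0.0158) = 3; θ*₍3₎ = 271.4.
Upper: z₀ + z₂ = 1.300; 1 − a(z₀+z₂) = 0.9324; argument = 1.0493 → 1.05; α₂ = 0.8531; rank = 171; θ*₍171₎ = 311.2.

(271.4, 311.2)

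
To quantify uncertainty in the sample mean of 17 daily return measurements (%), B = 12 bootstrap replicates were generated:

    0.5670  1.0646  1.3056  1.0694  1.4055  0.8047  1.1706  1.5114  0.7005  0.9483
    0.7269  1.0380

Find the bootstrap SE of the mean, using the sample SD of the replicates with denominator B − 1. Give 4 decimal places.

Bootstrap SE is the standard deviation of the 12 replicate means.
Mean of replicates: (0.5670 + 1.0646 + 1.3056 + 1.0694 + 1.4055 + 0.8047 + 1.1706 + 1.5114 + 0.7005 + 0.9483 + 0.7269 + 1.0380) / 12 = 12.31250 / 12 = 1.02604
Sum of squared deviations: (−0.45904)² + (+0.03856)² + (+0.27956)² + (+0.04336)² + (+0.37946)² + (−0.22134)² + (+0.14456)² + (+0.48536)² + (−0.32554)² + (−0.07774)² + (−0.29914)² + (+0.01196)² = 0.94334
Variance = 0.94334 / 11 = 0.08576
SE* = √0.08576

SE* = 0.2928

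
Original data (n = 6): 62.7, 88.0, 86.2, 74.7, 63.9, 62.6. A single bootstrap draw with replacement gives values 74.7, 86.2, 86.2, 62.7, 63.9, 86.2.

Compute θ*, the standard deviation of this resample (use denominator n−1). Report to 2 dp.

Mean = 76.6500; sum of squared deviations = 634.5750
s² = 634.5750 / 5 = 126.9150
s = √126.9150 = 11.27

θ* = 11.27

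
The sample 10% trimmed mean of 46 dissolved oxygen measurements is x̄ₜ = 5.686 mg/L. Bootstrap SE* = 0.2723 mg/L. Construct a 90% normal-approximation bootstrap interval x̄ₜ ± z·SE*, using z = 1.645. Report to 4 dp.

(5.2381, 6.1339)

Margin = 1.645 × 0.2723 = 0.44793
Interval: 5.686 ± 0.44793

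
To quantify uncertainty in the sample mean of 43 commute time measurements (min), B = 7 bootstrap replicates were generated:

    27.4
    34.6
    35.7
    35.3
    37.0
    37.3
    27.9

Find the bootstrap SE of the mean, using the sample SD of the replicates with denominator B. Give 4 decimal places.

Bootstrap SE is the standard deviation of the 7 replicate means.
Mean of replicates: (27.4 + 34.6 + 35.7 + 35.3 + 37.0 + 37.3 + 27.9) / 7 = 235.20000 / 7 = 33.60000
Sum of squared deviations: (−6.20000)² + (+1.00000)² + (+2.10000)² + (+1.70000)² + (+3.40000)² + (+3.70000)² + (−5.70000)² = 104.48000
Variance = 104.48000 / 7 = 14.92571
SE* = √14.92571

SE* = 3.8634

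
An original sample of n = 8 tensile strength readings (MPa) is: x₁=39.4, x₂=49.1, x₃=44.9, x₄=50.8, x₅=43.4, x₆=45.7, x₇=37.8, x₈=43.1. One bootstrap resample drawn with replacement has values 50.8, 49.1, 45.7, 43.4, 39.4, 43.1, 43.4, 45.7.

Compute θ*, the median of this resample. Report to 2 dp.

θ* = 44.55

Sorted: 39.4, 43.1, 43.4, 43.4, 45.7, 45.7, 49.1, 50.8
Median = average of the two middle values = 44.55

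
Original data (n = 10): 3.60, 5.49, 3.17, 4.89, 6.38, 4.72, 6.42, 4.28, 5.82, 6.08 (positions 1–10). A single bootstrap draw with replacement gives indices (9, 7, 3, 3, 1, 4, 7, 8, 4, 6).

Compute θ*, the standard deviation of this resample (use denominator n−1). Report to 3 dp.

Resample values: 5.82, 6.42, 3.17, 3.17, 3.60, 4.89, 6.42, 4.28, 4.89, 4.72.
Mean = 4.7380; sum of squared deviations = 13.2976
s² = 13.2976 / 9 = 1.4775
s = √1.4775 = 1.216

θ* = 1.216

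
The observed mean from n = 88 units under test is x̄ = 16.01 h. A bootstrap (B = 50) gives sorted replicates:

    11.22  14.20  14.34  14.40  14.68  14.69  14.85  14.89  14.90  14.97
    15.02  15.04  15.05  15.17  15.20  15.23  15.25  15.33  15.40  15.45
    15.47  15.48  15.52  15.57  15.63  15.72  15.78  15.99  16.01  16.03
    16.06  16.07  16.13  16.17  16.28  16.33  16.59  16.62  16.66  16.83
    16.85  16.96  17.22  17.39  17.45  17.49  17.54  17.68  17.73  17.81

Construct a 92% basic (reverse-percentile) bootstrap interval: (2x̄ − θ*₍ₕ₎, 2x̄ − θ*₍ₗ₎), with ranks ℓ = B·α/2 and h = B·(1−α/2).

Percentile endpoints at ranks 2 and 48: θ*₍2₎ = 14.20, θ*₍48₎ = 17.68.
Basic interval reflects these around x̄:
  lower = 2 × 16.01 − 17.68 = 14.34
  upper = 2 × 16.01 − 14.20 = 17.82

(14.34, 17.82)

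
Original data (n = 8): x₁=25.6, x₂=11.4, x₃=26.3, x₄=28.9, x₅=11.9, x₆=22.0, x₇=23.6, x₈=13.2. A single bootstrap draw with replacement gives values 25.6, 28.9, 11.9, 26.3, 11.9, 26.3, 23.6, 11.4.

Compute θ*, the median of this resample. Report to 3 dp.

θ* = 24.600

Sorted: 11.4, 11.9, 11.9, 23.6, 25.6, 26.3, 26.3, 28.9
Median = average of the two middle values = 24.600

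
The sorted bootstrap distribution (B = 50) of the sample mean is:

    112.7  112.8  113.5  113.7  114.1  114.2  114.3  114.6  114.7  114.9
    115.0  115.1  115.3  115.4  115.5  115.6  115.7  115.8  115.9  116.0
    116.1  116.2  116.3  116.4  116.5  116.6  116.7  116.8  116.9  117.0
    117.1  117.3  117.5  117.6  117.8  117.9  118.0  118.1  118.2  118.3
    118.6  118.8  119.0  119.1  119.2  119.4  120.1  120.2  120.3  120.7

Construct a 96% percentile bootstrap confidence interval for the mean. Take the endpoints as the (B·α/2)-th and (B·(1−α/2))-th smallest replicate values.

(112.7, 120.3)

α = 0.04; lower rank = 50 × 0.020 = 1; upper rank = 50 × 0.980 = 49.
The 1st smallest replicate is 112.7; the 49th is 120.3.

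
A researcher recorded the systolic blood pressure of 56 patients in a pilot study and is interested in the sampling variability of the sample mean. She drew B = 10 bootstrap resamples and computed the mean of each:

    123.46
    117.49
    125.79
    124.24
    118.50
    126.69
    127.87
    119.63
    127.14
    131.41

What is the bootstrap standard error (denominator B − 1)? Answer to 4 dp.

SE* = 4.4940

Bootstrap SE is the standard deviation of the 10 replicate means.
Mean of replicates: (123.46 + 117.49 + 125.79 + 124.24 + 118.50 + 126.69 + 127.87 + 119.63 + 127.14 + 131.41) / 10 = 1242.22000 / 10 = 124.22200
Sum of squared deviations: (−0.76200)² + (−6.73200)² + (+1.56800)² + (+0.01800)² + (−5.72200)² + (+2.46800)² + (+3.64800)² + (−4.59200)² + (+2.91800)² + (+7.18800)² = 181.76816
Variance = 181.76816 / 9 = 20.19646
SE* = √20.19646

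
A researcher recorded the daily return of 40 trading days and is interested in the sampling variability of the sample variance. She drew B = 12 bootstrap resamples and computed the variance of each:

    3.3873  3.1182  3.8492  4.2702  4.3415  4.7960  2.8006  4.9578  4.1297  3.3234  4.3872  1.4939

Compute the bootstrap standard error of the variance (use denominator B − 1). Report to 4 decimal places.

SE* = 0.9740

Bootstrap SE is the standard deviation of the 12 replicate variances.
Mean of replicates: (3.3873 + 3.1182 + 3.8492 + 4.2702 + 4.3415 + 4.7960 + 2.8006 + 4.9578 + 4.1297 + 3.3234 + 4.3872 + 1.4939) / 12 = 44.85500 / 12 = 3.73792
Sum of squared deviations: (−0.35062)² + (−0.61972)² + (+0.11128)² + (+0.53228)² + (+0.60358)² + (+1.05808)² + (−0.93732)² + (+1.21988)² + (+0.39178)² + (−0.41452)² + (+0.64928)² + (−2.24402)² = 10.43572
Variance = 10.43572 / 11 = 0.94870
SE* = √0.94870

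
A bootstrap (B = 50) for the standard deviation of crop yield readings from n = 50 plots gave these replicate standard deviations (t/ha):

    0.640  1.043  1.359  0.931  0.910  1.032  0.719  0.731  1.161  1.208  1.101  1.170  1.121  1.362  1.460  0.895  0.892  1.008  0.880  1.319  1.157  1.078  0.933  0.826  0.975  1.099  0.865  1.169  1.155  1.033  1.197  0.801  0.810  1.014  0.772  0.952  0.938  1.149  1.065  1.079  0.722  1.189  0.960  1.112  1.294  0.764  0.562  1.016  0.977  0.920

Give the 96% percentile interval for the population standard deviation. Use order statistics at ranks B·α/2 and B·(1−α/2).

Sorted replicates: 0.562, 0.640, 0.719, 0.722, 0.731, 0.764, 0.772, 0.801, 0.810, 0.826, 0.865, 0.880, 0.892, 0.895, 0.910, 0.920, 0.931, 0.933, 0.938, 0.952, 0.960, 0.975, 0.977, 1.008, 1.014, 1.016, 1.032, 1.033, 1.043, 1.065, 1.078, 1.079, 1.099, 1.101, 1.112, 1.121, 1.149, 1.155, 1.157, 1.161, 1.169, 1.170, 1.189, 1.197, 1.208, 1.294, 1.319, 1.359, 1.362, 1.460
α = 0.04; lower rank = 50 × 0.020 = 1; upper rank = 50 × 0.980 = 49.
The 1st smallest replicate is 0.562; the 49th is 1.362.

(0.562, 1.362)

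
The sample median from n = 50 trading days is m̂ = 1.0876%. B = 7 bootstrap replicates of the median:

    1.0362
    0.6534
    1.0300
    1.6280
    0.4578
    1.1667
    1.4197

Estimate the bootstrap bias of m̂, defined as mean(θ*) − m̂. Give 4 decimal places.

bias = −0.0316

mean(θ*) = (1.0362 + 0.6534 + 1.0300 + 1.6280 + 0.4578 + 1.1667 + 1.4197) / 7 = 1.05597
bias = 1.05597 − 1.0876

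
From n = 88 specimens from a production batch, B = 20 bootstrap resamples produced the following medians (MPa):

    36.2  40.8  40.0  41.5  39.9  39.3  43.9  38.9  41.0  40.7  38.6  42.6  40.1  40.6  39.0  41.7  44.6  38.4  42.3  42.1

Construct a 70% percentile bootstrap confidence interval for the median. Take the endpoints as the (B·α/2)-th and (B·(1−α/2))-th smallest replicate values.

Sorted replicates: 36.2, 38.4, 38.6, 38.9, 39.0, 39.3, 39.9, 40.0, 40.1, 40.6, 40.7, 40.8, 41.0, 41.5, 41.7, 42.1, 42.3, 42.6, 43.9, 44.6
α = 0.30; lower rank = 20 × 0.150 = 3; upper rank = 20 × 0.850 = 17.
The 3rd smallest replicate is 38.6; the 17th is 42.3.

(38.6, 42.3)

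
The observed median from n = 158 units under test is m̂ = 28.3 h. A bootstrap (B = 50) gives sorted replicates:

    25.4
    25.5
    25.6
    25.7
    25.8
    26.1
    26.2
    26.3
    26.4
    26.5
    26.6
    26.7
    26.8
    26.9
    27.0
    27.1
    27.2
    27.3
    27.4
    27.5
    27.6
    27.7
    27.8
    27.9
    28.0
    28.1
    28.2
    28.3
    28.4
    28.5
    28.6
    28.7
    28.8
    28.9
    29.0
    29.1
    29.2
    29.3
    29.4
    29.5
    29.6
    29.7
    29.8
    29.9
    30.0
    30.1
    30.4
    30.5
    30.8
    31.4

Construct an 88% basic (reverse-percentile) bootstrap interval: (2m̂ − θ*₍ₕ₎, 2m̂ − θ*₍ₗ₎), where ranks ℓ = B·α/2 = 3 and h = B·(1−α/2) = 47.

Percentile endpoints at ranks 3 and 47: θ*₍3₎ = 25.6, θ*₍47₎ = 30.4.
Basic interval reflects these around m̂:
  lower = 2 × 28.3 − 30.4 = 26.2
  upper = 2 × 28.3 − 25.6 = 31.0

(26.2, 31.0)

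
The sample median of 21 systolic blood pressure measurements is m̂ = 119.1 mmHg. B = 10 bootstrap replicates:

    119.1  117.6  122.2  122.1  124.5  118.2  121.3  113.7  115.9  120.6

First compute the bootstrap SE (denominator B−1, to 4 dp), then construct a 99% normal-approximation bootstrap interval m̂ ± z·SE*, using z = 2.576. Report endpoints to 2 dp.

(110.71, 127.49)

Mean of replicates = 119.5200; sum of squared deviations = 95.5560; SE* = √(95.5560/9) = 3.2584
Margin = 2.576 × 3.2584 = 8.394
Interval: 119.1 ± 8.394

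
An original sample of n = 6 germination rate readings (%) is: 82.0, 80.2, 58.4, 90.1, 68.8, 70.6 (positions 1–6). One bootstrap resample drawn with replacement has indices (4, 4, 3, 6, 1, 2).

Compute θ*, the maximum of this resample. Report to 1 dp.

θ* = 90.1

Resample values: 90.1, 90.1, 58.4, 70.6, 82.0, 80.2.
Maximum = 90.1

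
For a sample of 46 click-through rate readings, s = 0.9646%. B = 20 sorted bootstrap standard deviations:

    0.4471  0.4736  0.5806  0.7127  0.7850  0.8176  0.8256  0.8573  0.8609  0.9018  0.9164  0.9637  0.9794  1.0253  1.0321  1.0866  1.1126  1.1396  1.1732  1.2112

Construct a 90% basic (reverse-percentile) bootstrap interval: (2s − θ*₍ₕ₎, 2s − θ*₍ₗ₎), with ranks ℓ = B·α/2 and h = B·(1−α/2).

(0.7560, 1.4821)

Percentile endpoints at ranks 1 and 19: θ*₍1₎ = 0.4471, θ*₍19₎ = 1.1732.
Basic interval reflects these around s:
  lower = 2 × 0.9646 − 1.1732 = 0.7560
  upper = 2 × 0.9646 − 0.4471 = 1.4821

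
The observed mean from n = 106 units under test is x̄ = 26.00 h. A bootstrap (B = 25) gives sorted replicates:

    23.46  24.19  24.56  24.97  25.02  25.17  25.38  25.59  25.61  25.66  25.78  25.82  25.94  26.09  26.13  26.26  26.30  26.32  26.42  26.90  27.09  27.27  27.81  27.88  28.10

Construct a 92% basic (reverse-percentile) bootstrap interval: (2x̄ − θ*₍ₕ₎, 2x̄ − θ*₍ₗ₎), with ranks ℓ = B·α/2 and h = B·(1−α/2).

(24.12, 28.54)

Percentile endpoints at ranks 1 and 24: θ*₍1₎ = 23.46, θ*₍24₎ = 27.88.
Basic interval reflects these around x̄:
  lower = 2 × 26.00 − 27.88 = 24.12
  upper = 2 × 26.00 − 23.46 = 28.54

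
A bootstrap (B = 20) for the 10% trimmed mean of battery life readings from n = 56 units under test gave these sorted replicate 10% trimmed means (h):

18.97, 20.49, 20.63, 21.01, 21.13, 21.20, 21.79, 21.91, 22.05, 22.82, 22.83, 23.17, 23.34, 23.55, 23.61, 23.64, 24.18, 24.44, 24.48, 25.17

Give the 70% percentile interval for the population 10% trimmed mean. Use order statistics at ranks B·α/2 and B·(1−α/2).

(20.63, 24.18)

α = 0.30; lower rank = 20 × 0.150 = 3; upper rank = 20 × 0.850 = 17.
The 3rd smallest replicate is 20.63; the 17th is 24.18.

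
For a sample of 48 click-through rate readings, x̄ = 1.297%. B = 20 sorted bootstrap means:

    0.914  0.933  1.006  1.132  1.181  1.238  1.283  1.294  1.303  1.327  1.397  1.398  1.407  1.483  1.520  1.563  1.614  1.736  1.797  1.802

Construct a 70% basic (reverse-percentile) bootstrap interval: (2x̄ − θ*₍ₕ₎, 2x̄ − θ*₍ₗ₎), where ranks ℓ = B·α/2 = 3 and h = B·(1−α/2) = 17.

(0.980, 1.588)

Percentile endpoints at ranks 3 and 17: θ*₍3₎ = 1.006, θ*₍17₎ = 1.614.
Basic interval reflects these around x̄:
  lower = 2 × 1.297 − 1.614 = 0.980
  upper = 2 × 1.297 − 1.006 = 1.588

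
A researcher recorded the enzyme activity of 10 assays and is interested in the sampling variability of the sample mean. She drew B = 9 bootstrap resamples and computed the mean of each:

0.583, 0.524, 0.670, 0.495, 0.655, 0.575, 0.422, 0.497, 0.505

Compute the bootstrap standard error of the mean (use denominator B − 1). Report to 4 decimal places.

Bootstrap SE is the standard deviation of the 9 replicate means.
Mean of replicates: (0.583 + 0.524 + 0.670 + 0.495 + 0.655 + 0.575 + 0.422 + 0.497 + 0.505) / 9 = 4.92600 / 9 = 0.54733
Sum of squared deviations: (+0.03567)² + (−0.02333)² + (+0.12267)² + (−0.05233)² + (+0.10767)² + (+0.02767)² + (−0.12533)² + (−0.05033)² + (−0.04233)² = 0.05199
Variance = 0.05199 / 8 = 0.00650
SE* = √0.00650

SE* = 0.0806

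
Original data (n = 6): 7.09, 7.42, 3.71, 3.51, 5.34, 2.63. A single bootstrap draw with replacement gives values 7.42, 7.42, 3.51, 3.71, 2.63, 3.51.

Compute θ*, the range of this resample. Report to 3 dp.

Range = 7.42 − 2.63 = 4.790

θ* = 4.790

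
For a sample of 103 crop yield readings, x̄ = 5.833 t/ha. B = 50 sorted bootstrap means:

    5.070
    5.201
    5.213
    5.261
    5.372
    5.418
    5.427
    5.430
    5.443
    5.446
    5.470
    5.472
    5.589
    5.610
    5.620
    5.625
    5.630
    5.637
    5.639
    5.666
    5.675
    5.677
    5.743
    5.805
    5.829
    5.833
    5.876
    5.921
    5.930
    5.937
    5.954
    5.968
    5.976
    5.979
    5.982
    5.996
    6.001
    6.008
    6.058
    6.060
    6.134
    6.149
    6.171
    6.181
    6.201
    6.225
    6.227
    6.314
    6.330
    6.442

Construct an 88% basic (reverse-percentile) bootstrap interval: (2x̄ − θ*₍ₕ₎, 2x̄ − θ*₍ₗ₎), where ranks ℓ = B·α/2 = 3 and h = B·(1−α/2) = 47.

Percentile endpoints at ranks 3 and 47: θ*₍3₎ = 5.213, θ*₍47₎ = 6.227.
Basic interval reflects these around x̄:
  lower = 2 × 5.833 − 6.227 = 5.439
  upper = 2 × 5.833 − 5.213 = 6.453

(5.439, 6.453)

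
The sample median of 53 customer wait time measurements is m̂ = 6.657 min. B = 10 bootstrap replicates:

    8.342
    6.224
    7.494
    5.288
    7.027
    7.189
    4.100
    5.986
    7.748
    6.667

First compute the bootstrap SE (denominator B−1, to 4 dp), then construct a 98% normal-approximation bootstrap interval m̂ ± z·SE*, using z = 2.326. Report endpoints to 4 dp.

(3.7379, 9.5761)

Mean of replicates = 6.6065; sum of squared deviations = 14.1747; SE* = √(14.1747/9) = 1.2550
Margin = 2.326 × 1.2550 = 2.91913
Interval: 6.657 ± 2.91913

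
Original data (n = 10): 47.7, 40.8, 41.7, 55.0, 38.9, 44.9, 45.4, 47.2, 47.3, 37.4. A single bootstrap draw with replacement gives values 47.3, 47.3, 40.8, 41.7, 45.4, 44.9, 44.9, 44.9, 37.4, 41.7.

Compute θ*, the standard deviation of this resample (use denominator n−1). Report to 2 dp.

θ* = 3.15

Mean = 43.6300; sum of squared deviations = 89.1810
s² = 89.1810 / 9 = 9.9090
s = √9.9090 = 3.15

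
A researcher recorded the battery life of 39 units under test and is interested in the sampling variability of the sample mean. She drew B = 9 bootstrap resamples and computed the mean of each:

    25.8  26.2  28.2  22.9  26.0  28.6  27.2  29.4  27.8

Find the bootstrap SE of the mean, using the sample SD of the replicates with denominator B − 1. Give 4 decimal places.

Bootstrap SE is the standard deviation of the 9 replicate means.
Mean of replicates: (25.8 + 26.2 + 28.2 + 22.9 + 26.0 + 28.6 + 27.2 + 29.4 + 27.8) / 9 = 242.10000 / 9 = 26.90000
Sum of squared deviations: (−1.10000)² + (−0.70000)² + (+1.30000)² + (−4.00000)² + (−0.90000)² + (+1.70000)² + (+0.30000)² + (+2.50000)² + (+0.90000)² = 30.24000
Variance = 30.24000 / 8 = 3.78000
SE* = √3.78000

SE* = 1.9442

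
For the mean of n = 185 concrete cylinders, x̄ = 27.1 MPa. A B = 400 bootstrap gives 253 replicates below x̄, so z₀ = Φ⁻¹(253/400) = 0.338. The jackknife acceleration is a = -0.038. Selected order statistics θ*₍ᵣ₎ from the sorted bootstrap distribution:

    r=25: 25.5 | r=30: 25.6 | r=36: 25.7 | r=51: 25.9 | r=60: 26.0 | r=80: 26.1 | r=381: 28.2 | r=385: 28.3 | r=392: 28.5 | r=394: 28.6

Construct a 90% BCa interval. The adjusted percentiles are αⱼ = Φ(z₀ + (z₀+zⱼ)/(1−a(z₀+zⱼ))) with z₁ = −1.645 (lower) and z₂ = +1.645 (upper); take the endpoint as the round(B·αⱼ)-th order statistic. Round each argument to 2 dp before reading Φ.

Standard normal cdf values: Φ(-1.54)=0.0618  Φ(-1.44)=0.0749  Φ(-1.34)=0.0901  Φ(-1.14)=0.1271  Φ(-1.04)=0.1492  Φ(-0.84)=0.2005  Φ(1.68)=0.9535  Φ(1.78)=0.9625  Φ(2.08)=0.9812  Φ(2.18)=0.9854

Lower: z₀ + z₁ = 0.338 + (-1.645) = -1.307; 1 − a(z₀+z₁) = 1 − (-0.038)(-1.307) = 0.9503; argument = 0.338 + (-1.307)/0.9503 = -1.0373 → -1.04.
α₁ = Φ(-1.04) = 0.1492; rank = round(400 × 0.1492) = 60; θ*₍60₎ = 26.0.
Upper: z₀ + z₂ = 1.983; 1 − a(z₀+z₂) = 1.0754; argument = 2.1820 → 2.18; α₂ = 0.9854; rank = 394; θ*₍394₎ = 28.6.

(26.0, 28.6)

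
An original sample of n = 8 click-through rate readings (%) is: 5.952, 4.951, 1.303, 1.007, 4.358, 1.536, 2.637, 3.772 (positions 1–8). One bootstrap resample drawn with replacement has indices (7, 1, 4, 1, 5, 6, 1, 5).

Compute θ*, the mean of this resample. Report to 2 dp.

Resample values: 2.637, 5.952, 1.007, 5.952, 4.358, 1.536, 5.952, 4.358.
Mean = (2.637 + 5.952 + 1.007 + 5.952 + 4.358 + 1.536 + 5.952 + 4.358) / 8 = 31.7520 / 8 = 3.97

θ* = 3.97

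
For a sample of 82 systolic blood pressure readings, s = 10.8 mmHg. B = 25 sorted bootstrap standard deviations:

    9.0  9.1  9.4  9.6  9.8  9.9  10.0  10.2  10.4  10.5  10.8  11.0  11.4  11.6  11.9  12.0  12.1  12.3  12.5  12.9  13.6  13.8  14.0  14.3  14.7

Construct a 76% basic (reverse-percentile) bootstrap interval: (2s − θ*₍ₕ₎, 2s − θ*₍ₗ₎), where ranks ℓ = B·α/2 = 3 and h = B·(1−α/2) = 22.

Percentile endpoints at ranks 3 and 22: θ*₍3₎ = 9.4, θ*₍22₎ = 13.8.
Basic interval reflects these around s:
  lower = 2 × 10.8 − 13.8 = 7.8
  upper = 2 × 10.8 − 9.4 = 12.2

(7.8, 12.2)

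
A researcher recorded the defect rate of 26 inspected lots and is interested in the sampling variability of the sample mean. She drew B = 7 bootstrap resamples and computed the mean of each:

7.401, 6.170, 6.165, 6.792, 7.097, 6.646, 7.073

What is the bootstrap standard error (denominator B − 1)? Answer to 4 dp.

Bootstrap SE is the standard deviation of the 7 replicate means.
Mean of replicates: (7.401 + 6.170 + 6.165 + 6.792 + 7.097 + 6.646 + 7.073) / 7 = 47.34400 / 7 = 6.76343
Sum of squared deviations: (+0.63757)² + (−0.59343)² + (−0.59843)² + (+0.02857)² + (+0.33357)² + (−0.11743)² + (+0.30957)² = 1.33848
Variance = 1.33848 / 6 = 0.22308
SE* = √0.22308

SE* = 0.4723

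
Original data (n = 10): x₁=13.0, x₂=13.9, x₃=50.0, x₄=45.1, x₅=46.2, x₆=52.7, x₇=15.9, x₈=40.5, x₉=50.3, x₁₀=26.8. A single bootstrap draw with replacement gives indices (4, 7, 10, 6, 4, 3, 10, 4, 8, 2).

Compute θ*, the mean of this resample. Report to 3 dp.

θ* = 36.190

Resample values: 45.1, 15.9, 26.8, 52.7, 45.1, 50.0, 26.8, 45.1, 40.5, 13.9.
Mean = (45.1 + 15.9 + 26.8 + 52.7 + 45.1 + 50.0 + 26.8 + 45.1 + 40.5 + 13.9) / 10 = 361.90 / 10 = 36.190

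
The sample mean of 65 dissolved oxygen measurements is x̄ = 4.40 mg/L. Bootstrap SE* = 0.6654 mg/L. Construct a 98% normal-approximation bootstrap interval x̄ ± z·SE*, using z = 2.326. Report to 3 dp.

(2.852, 5.948)

Margin = 2.326 × 0.6654 = 1.5477
Interval: 4.40 ± 1.5477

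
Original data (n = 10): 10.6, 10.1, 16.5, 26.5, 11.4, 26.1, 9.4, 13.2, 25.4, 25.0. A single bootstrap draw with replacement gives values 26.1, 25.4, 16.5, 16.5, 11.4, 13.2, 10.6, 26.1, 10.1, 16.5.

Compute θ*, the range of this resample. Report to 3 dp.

θ* = 16.000

Range = 26.1 − 10.1 = 16.000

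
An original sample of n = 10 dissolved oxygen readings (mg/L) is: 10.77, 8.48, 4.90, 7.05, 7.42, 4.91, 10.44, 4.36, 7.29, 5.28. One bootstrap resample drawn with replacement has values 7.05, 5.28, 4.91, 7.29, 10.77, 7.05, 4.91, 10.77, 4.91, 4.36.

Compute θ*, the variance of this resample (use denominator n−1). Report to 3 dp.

θ* = 5.646

Mean = 6.7300; sum of squared deviations = 50.8182
s² = 50.8182 / 9 = 5.6465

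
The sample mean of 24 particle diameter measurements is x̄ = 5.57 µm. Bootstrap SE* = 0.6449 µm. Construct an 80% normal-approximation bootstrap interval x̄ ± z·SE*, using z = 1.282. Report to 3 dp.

Margin = 1.282 × 0.6449 = 0.8268
Interval: 5.57 ± 0.8268

(4.743, 6.397)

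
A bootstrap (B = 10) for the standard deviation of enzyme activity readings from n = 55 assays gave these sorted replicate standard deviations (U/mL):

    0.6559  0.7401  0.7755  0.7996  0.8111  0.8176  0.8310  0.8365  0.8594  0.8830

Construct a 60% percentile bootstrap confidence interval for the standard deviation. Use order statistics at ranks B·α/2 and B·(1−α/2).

(0.7401, 0.8365)

α = 0.40; lower rank = 10 × 0.200 = 2; upper rank = 10 × 0.800 = 8.
The 2nd smallest replicate is 0.7401; the 8th is 0.8365.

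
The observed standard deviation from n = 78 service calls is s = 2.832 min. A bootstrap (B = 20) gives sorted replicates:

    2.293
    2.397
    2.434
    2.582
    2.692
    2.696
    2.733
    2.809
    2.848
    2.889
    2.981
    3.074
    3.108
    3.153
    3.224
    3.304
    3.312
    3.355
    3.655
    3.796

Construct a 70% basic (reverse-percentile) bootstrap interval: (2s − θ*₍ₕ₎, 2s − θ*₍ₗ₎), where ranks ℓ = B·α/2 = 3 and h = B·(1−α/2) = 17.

Percentile endpoints at ranks 3 and 17: θ*₍3₎ = 2.434, θ*₍17₎ = 3.312.
Basic interval reflects these around s:
  lower = 2 × 2.832 − 3.312 = 2.352
  upper = 2 × 2.832 − 2.434 = 3.230

(2.352, 3.230)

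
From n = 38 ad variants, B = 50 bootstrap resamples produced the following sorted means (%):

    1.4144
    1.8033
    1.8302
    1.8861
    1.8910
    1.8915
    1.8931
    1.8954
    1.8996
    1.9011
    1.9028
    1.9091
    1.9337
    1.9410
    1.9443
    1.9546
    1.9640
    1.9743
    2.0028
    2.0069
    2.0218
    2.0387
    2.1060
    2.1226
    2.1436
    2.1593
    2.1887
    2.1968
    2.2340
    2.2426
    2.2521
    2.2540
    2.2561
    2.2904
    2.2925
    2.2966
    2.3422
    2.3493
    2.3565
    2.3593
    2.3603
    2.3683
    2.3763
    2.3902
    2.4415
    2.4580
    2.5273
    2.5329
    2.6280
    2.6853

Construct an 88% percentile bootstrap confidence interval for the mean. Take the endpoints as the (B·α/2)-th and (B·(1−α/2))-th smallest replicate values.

(1.8302, 2.5273)

α = 0.12; lower rank = 50 × 0.060 = 3; upper rank = 50 × 0.940 = 47.
The 3rd smallest replicate is 1.8302; the 47th is 2.5273.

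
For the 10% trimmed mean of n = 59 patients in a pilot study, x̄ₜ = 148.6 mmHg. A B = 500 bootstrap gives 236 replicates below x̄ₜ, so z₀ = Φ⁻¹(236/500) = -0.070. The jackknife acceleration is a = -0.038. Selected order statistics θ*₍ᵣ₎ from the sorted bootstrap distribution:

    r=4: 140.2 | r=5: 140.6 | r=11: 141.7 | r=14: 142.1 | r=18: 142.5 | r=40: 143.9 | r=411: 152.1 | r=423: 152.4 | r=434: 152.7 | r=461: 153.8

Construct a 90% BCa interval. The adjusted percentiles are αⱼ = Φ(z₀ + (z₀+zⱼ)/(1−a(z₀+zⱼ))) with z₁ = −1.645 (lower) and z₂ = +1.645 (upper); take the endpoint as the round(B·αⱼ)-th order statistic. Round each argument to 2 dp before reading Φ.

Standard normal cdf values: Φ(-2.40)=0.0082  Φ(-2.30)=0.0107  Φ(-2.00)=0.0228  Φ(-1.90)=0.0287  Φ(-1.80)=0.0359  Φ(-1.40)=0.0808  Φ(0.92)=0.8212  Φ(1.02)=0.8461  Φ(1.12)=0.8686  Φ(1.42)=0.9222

Lower: z₀ + z₁ = -0.070 + (-1.645) = -1.715; 1 − a(z₀+z₁) = 1 − (-0.038)(-1.715) = 0.9348; argument = -0.070 + (-1.715)/0.9348 = -1.9046 → -1.90.
α₁ = Φ(-1.90) = 0.0287; rank = round(500 × 0.0287) = 14; θ*₍14₎ = 142.1.
Upper: z₀ + z₂ = 1.575; 1 − a(z₀+z₂) = 1.0598; argument = 1.4161 → 1.42; α₂ = 0.9222; rank = 461; θ*₍461₎ = 153.8.

(142.1, 153.8)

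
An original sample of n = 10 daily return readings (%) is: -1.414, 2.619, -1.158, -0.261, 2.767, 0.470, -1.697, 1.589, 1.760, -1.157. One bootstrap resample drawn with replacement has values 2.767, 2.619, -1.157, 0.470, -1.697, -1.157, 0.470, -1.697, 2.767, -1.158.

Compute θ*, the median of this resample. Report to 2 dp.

θ* = -0.34

Sorted: -1.697, -1.697, -1.158, -1.157, -1.157, 0.470, 0.470, 2.619, 2.767, 2.767
Median = average of the two middle values = -0.34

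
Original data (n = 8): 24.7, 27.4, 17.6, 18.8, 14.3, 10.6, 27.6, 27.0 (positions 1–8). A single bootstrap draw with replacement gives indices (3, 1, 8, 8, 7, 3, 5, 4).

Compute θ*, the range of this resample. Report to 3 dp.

θ* = 13.300

Resample values: 17.6, 24.7, 27.0, 27.0, 27.6, 17.6, 14.3, 18.8.
Range = 27.6 − 14.3 = 13.300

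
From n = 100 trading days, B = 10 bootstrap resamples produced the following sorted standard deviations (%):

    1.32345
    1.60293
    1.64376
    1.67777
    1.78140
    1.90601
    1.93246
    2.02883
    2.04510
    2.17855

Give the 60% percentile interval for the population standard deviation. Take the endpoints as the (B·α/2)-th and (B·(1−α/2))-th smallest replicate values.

α = 0.40; lower rank = 10 × 0.200 = 2; upper rank = 10 × 0.800 = 8.
The 2nd smallest replicate is 1.60293; the 8th is 2.02883.

(1.60293, 2.02883)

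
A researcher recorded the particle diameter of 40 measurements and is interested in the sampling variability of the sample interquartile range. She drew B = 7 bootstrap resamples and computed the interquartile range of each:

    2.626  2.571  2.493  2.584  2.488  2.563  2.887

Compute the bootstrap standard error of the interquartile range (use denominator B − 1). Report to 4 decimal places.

Bootstrap SE is the standard deviation of the 7 replicate interquartile ranges.
Mean of replicates: (2.626 + 2.571 + 2.493 + 2.584 + 2.488 + 2.563 + 2.887) / 7 = 18.21200 / 7 = 2.60171
Sum of squared deviations: (+0.02429)² + (−0.03071)² + (−0.10871)² + (−0.01771)² + (−0.11371)² + (−0.03871)² + (+0.28529)² = 0.10948
Variance = 0.10948 / 6 = 0.01825
SE* = √0.01825

SE* = 0.1351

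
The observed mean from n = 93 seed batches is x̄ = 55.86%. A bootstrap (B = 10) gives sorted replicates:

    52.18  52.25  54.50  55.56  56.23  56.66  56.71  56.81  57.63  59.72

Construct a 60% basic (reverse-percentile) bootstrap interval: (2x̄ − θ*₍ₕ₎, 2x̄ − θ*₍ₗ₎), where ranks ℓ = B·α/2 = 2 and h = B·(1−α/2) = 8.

Percentile endpoints at ranks 2 and 8: θ*₍2₎ = 52.25, θ*₍8₎ = 56.81.
Basic interval reflects these around x̄:
  lower = 2 × 55.86 − 56.81 = 54.91
  upper = 2 × 55.86 − 52.25 = 59.47

(54.91, 59.47)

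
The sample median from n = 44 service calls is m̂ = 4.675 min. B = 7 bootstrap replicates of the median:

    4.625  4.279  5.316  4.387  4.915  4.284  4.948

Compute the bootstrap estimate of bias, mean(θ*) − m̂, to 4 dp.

bias = +0.0041

mean(θ*) = (4.625 + 4.279 + 5.316 + 4.387 + 4.915 + 4.284 + 4.948) / 7 = 4.67914
bias = 4.67914 − 4.675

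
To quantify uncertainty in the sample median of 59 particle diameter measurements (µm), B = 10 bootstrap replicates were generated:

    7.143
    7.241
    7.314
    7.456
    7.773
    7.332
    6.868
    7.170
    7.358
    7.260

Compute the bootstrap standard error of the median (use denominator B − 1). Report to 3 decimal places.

SE* = 0.232

Bootstrap SE is the standard deviation of the 10 replicate medians.
Mean of replicates: (7.143 + 7.241 + 7.314 + 7.456 + 7.773 + 7.332 + 6.868 + 7.170 + 7.358 + 7.260) / 10 = 72.9150 / 10 = 7.2915
Sum of squared deviations: (−0.1485)² + (−0.0505)² + (+0.0225)² + (+0.1645)² + (+0.4815)² + (+0.0405)² + (−0.4235)² + (−0.1215)² + (+0.0665)² + (−0.0315)² = 0.4852
Variance = 0.4852 / 9 = 0.0539
SE* = √0.0539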